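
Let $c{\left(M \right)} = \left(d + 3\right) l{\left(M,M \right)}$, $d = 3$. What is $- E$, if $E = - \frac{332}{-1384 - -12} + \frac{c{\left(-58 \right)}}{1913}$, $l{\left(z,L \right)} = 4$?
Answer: $- \frac{167011}{656159} \approx -0.25453$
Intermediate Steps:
$c{\left(M \right)} = 24$ ($c{\left(M \right)} = \left(3 + 3\right) 4 = 6 \cdot 4 = 24$)
$E = \frac{167011}{656159}$ ($E = - \frac{332}{-1384 - -12} + \frac{24}{1913} = - \frac{332}{-1384 + 12} + 24 \cdot \frac{1}{1913} = - \frac{332}{-1372} + \frac{24}{1913} = \left(-332\right) \left(- \frac{1}{1372}\right) + \frac{24}{1913} = \frac{83}{343} + \frac{24}{1913} = \frac{167011}{656159} \approx 0.25453$)
$- E = \left(-1\right) \frac{167011}{656159} = - \frac{167011}{656159}$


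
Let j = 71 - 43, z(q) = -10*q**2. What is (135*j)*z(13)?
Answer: -6388200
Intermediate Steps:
j = 28
(135*j)*z(13) = (135*28)*(-10*13**2) = 3780*(-10*169) = 3780*(-1690) = -6388200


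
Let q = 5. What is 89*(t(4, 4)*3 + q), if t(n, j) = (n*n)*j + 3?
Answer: 18334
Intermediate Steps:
t(n, j) = 3 + j*n**2 (t(n, j) = n**2*j + 3 = j*n**2 + 3 = 3 + j*n**2)
89*(t(4, 4)*3 + q) = 89*((3 + 4*4**2)*3 + 5) = 89*((3 + 4*16)*3 + 5) = 89*((3 + 64)*3 + 5) = 89*(67*3 + 5) = 89*(201 + 5) = 89*206 = 18334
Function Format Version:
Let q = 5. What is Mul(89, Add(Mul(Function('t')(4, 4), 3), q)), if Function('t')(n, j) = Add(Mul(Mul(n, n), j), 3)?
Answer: 18334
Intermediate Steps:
Function('t')(n, j) = Add(3, Mul(j, Pow(n, 2))) (Function('t')(n, j) = Add(Mul(Pow(n, 2), j), 3) = Add(Mul(j, Pow(n, 2)), 3) = Add(3, Mul(j, Pow(n, 2))))
Mul(89, Add(Mul(Function('t')(4, 4), 3), q)) = Mul(89, Add(Mul(Add(3, Mul(4, Pow(4, 2))), 3), 5)) = Mul(89, Add(Mul(Add(3, Mul(4, 16)), 3), 5)) = Mul(89, Add(Mul(Add(3, 64), 3), 5)) = Mul(89, Add(Mul(67, 3), 5)) = Mul(89, Add(201, 5)) = Mul(89, 206) = 18334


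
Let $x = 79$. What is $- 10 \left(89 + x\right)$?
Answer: $-1680$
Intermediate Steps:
$- 10 \left(89 + x\right) = - 10 \left(89 + 79\right) = \left(-10\right) 168 = -1680$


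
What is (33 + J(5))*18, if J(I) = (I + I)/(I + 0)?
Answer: 630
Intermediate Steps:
J(I) = 2 (J(I) = (2*I)/I = 2)
(33 + J(5))*18 = (33 + 2)*18 = 35*18 = 630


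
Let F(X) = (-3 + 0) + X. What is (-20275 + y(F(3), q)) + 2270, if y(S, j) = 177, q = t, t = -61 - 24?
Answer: -17828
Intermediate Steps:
F(X) = -3 + X
t = -85
q = -85
(-20275 + y(F(3), q)) + 2270 = (-20275 + 177) + 2270 = -20098 + 2270 = -17828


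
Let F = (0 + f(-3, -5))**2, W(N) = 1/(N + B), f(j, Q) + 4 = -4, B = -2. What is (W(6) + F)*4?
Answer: 257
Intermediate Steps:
f(j, Q) = -8 (f(j, Q) = -4 - 4 = -8)
W(N) = 1/(-2 + N) (W(N) = 1/(N - 2) = 1/(-2 + N))
F = 64 (F = (0 - 8)**2 = (-8)**2 = 64)
(W(6) + F)*4 = (1/(-2 + 6) + 64)*4 = (1/4 + 64)*4 = (257/4)*4 = 257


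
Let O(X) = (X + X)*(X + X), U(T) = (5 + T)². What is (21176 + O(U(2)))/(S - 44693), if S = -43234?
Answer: -10260/29309 ≈ -0.35006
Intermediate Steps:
O(X) = 4*X² (O(X) = (2*X)*(2*X) = 4*X²)
(21176 + O(U(2)))/(S - 44693) = (21176 + 4*((5 + 2)²)²)/(-43234 - 44693) = (21176 + 4*(7²)²)/(-87927) = (21176 + 4*49²)*(-1/87927) = (21176 + 4*2401)*(-1/87927) = (21176 + 9604)*(-1/87927) = 30780*(-1/87927) = -10260/29309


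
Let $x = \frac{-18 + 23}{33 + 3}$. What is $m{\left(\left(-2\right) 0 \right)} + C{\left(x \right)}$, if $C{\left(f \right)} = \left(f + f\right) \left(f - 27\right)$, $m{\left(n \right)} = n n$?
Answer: $- \frac{4835}{648} \approx -7.4614$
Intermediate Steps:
$m{\left(n \right)} = n^{2}$
$x = \frac{5}{36} \approx 0.13889$
$C{\left(f \right)} = 2 f \left(-27 + f\right)$
$m{\left(\left(-2\right) 0 \right)} + C{\left(x \right)} = \left(\left(-2\right) 0\right)^{2} + 2 \cdot \frac{5}{36} \left(-27 + \frac{5}{36}\right) = 0^{2} + 2 \cdot \frac{5}{36} \left(- \frac{967}{36}\right) = 0 - \frac{4835}{648} = - \frac{4835}{648}$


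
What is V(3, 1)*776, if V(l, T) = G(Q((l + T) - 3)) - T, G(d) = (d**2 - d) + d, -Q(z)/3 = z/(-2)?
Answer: 970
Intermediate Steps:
Q(z) = 3*z/2 (Q(z) = -3*z/(-2) = -3*z*(-1)/2 = -(-3)*z/2 = 3*z/2)
G(d) = d**2
V(l, T) = (-9/2 + 3*T/2 + 3*l/2)**2 - T (V(l, T) = (3*((l + T) - 3)/2)**2 - T = (3*((T + l) - 3)/2)**2 - T = (3*(-3 + T + l)/2)**2 - T = (-9/2 + 3*T/2 + 3*l/2)**2 - T)
V(3, 1)*776 = (-1*1 + 9*(-3 + 1 + 3)**2/4)*776 = (-1 + (9/4)*1**2)*776 = (-1 + (9/4)*1)*776 = (-1 + 9/4)*776 = (5/4)*776 = 970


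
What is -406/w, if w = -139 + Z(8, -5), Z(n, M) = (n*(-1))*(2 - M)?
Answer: 406/195 ≈ 2.0821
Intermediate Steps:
Z(n, M) = -n*(2 - M) (Z(n, M) = (-n)*(2 - M) = -n*(2 - M))
w = -195 (w = -139 + 8*(-2 - 5) = -139 + 8*(-7) = -139 - 56 = -195)
-406/w = -406/(-195) = -406*(-1/195) = 406/195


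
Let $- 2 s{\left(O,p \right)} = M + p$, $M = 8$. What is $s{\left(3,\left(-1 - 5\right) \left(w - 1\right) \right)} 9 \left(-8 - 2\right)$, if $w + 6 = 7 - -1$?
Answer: $90$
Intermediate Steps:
$w = 2$ ($w = -6 + \left(7 - -1\right) = -6 + \left(7 + 1\right) = -6 + 8 = 2$)
$s{\left(O,p \right)} = -4 - \frac{p}{2}$ ($s{\left(O,p \right)} = - \frac{8 + p}{2} = -4 - \frac{p}{2}$)
$s{\left(3,\left(-1 - 5\right) \left(w - 1\right) \right)} 9 \left(-8 - 2\right) = \left(-4 - \frac{\left(-1 - 5\right) \left(2 - 1\right)}{2}\right) 9 \left(-8 - 2\right) = \left(-4 - \frac{\left(-6\right) 1}{2}\right) 9 \left(-10\right) = \left(-4 - -3\right) \left(-90\right) = \left(-4 + 3\right) \left(-90\right) = \left(-1\right) \left(-90\right) = 90$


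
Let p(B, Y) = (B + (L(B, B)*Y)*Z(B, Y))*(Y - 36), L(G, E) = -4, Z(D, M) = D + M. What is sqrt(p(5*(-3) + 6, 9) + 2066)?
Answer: sqrt(2309) ≈ 48.052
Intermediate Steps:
p(B, Y) = (-36 + Y)*(B - 4*Y*(B + Y)) (p(B, Y) = (B + (-4*Y)*(B + Y))*(Y - 36) = (B - 4*Y*(B + Y))*(-36 + Y) = (-36 + Y)*(B - 4*Y*(B + Y)))
sqrt(p(5*(-3) + 6, 9) + 2066) = sqrt((-36*(5*(-3) + 6) + (5*(-3) + 6)*9 - 4*9**2*((5*(-3) + 6) + 9) + 144*9*((5*(-3) + 6) + 9)) + 2066) = sqrt((-36*(-15 + 6) + (-15 + 6)*9 - 4*81*((-15 + 6) + 9) + 144*9*((-15 + 6) + 9)) + 2066) = sqrt((-36*(-9) - 9*9 - 4*81*(-9 + 9) + 144*9*(-9 + 9)) + 2066) = sqrt((324 - 81 - 4*81*0 + 144*9*0) + 2066) = sqrt((324 - 81 + 0 + 0) + 2066) = sqrt(243 + 2066) = sqrt(2309)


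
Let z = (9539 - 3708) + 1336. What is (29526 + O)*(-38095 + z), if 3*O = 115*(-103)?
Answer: -2373198224/3 ≈ -7.9107e+8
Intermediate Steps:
O = -11845/3 (O = (115*(-103))/3 = (⅓)*(-11845) = -11845/3 ≈ -3948.3)
z = 7167 (z = 5831 + 1336 = 7167)
(29526 + O)*(-38095 + z) = (29526 - 11845/3)*(-38095 + 7167) = (76733/3)*(-30928) = -2373198224/3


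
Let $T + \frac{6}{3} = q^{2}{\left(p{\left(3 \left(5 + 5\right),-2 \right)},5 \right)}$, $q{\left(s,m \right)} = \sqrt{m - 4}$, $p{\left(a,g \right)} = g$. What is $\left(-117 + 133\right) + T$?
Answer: $15$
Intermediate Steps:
$q{\left(s,m \right)} = \sqrt{-4 + m}$
$T = -1$ ($T = -2 + \left(\sqrt{-4 + 5}\right)^{2} = -2 + \left(\sqrt{1}\right)^{2} = -2 + 1^{2} = -2 + 1 = -1$)
$\left(-117 + 133\right) + T = \left(-117 + 133\right) - 1 = 16 - 1 = 15$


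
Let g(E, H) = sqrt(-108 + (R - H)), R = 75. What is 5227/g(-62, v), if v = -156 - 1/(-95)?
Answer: 5227*sqrt(277495)/5842 ≈ 471.32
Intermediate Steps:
v = -14819/95 (v = -156 - 1*(-1/95) = -156 + 1/95 = -14819/95 ≈ -155.99)
g(E, H) = sqrt(-33 - H) (g(E, H) = sqrt(-108 + (75 - H)) = sqrt(-33 - H))
5227/g(-62, v) = 5227/(sqrt(-33 - 1*(-14819/95))) = 5227/(sqrt(-33 + 14819/95)) = 5227/(sqrt(11684/95)) = 5227/((2*sqrt(277495)/95)) = 5227*(sqrt(277495)/5842) = 5227*sqrt(277495)/5842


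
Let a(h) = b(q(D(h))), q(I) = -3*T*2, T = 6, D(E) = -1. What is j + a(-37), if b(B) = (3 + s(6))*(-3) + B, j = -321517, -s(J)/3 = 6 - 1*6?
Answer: -321562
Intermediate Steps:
s(J) = 0 (s(J) = -3*(6 - 1*6) = -3*(6 - 6) = -3*0 = 0)
q(I) = -36 (q(I) = -3*6*2 = -18*2 = -36)
b(B) = -9 + B (b(B) = (3 + 0)*(-3) + B = 3*(-3) + B = -9 + B)
a(h) = -45 (a(h) = -9 - 36 = -45)
j + a(-37) = -321517 - 45 = -321562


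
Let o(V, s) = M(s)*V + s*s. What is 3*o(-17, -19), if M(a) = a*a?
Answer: -17328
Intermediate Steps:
M(a) = a²
o(V, s) = s² + V*s² (o(V, s) = s²*V + s*s = V*s² + s² = s² + V*s²)
3*o(-17, -19) = 3*((-19)²*(1 - 17)) = 3*(361*(-16)) = 3*(-5776) = -17328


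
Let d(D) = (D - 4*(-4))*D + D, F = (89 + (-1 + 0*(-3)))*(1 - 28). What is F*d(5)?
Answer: -261360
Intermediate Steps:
F = -2376 (F = (89 + (-1 + 0))*(-27) = (89 - 1)*(-27) = 88*(-27) = -2376)
d(D) = D + D*(16 + D) (d(D) = (D + 16)*D + D = (16 + D)*D + D = D*(16 + D) + D = D + D*(16 + D))
F*d(5) = -11880*(17 + 5) = -11880*22 = -2376*110 = -261360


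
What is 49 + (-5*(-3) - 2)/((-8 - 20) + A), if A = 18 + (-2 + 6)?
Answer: 281/6 ≈ 46.833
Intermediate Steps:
A = 22 (A = 18 + 4 = 22)
49 + (-5*(-3) - 2)/((-8 - 20) + A) = 49 + (-5*(-3) - 2)/((-8 - 20) + 22) = 49 + (15 - 2)/(-28 + 22) = 49 + 13/(-6) = 49 - ⅙*13 = 49 - 13/6 = 281/6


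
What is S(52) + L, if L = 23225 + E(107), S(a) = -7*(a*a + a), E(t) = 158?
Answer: 4091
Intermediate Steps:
S(a) = -7*a - 7*a² (S(a) = -7*(a² + a) = -7*(a + a²) = -7*a - 7*a²)
L = 23383 (L = 23225 + 158 = 23383)
S(52) + L = -7*52*(1 + 52) + 23383 = -7*52*53 + 23383 = -19292 + 23383 = 4091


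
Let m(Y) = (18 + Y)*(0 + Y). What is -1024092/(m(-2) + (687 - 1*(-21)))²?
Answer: -256023/114244 ≈ -2.2410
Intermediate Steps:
m(Y) = Y*(18 + Y) (m(Y) = (18 + Y)*Y = Y*(18 + Y))
-1024092/(m(-2) + (687 - 1*(-21)))² = -1024092/(-2*(18 - 2) + (687 - 1*(-21)))² = -1024092/(-2*16 + (687 + 21))² = -1024092/(-32 + 708)² = -1024092/(676²) = -1024092/456976 = -1024092*1/456976 = -256023/114244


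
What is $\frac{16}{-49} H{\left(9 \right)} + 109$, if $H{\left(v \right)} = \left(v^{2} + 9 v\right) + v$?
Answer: $\frac{2605}{49} \approx 53.163$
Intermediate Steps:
$H{\left(v \right)} = v^{2} + 10 v$
$\frac{16}{-49} H{\left(9 \right)} + 109 = \frac{16}{-49} \cdot 9 \left(10 + 9\right) + 109 = 16 \left(- \frac{1}{49}\right) 9 \cdot 19 + 109 = \left(- \frac{16}{49}\right) 171 + 109 = - \frac{2736}{49} + 109 = \frac{2605}{49}$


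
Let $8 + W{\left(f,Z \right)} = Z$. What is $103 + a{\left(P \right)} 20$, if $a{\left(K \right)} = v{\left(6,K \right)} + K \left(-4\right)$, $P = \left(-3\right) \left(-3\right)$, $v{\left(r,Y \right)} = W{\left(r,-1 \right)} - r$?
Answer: $-917$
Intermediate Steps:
$W{\left(f,Z \right)} = -8 + Z$
$v{\left(r,Y \right)} = -9 - r$ ($v{\left(r,Y \right)} = \left(-8 - 1\right) - r = -9 - r$)
$P = 9$
$a{\left(K \right)} = -15 - 4 K$ ($a{\left(K \right)} = \left(-9 - 6\right) + K \left(-4\right) = \left(-9 - 6\right) - 4 K = -15 - 4 K$)
$103 + a{\left(P \right)} 20 = 103 + \left(-15 - 36\right) 20 = 103 - 1020 = -917$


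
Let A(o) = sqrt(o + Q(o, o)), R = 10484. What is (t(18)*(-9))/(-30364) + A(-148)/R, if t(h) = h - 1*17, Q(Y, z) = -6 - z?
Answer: 9/30364 + I*sqrt(6)/10484 ≈ 0.0002964 + 0.00023364*I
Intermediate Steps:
t(h) = -17 + h (t(h) = h - 17 = -17 + h)
A(o) = I*sqrt(6) (A(o) = sqrt(o + (-6 - o)) = sqrt(-6) = I*sqrt(6))
(t(18)*(-9))/(-30364) + A(-148)/R = ((-17 + 18)*(-9))/(-30364) + (I*sqrt(6))/10484 = (1*(-9))*(-1/30364) + (I*sqrt(6))*(1/10484) = -9*(-1/30364) + I*sqrt(6)/10484 = 9/30364 + I*sqrt(6)/10484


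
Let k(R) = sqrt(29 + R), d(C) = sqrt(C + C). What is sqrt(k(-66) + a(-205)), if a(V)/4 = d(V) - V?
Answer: sqrt(820 + I*sqrt(37) + 4*I*sqrt(410)) ≈ 28.676 + 1.5183*I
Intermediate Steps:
d(C) = sqrt(2)*sqrt(C) (d(C) = sqrt(2*C) = sqrt(2)*sqrt(C))
a(V) = -4*V + 4*sqrt(2)*sqrt(V) (a(V) = 4*(sqrt(2)*sqrt(V) - V) = 4*(-V + sqrt(2)*sqrt(V)) = -4*V + 4*sqrt(2)*sqrt(V))
sqrt(k(-66) + a(-205)) = sqrt(sqrt(29 - 66) + (-4*(-205) + 4*sqrt(2)*sqrt(-205))) = sqrt(sqrt(-37) + (820 + 4*sqrt(2)*(I*sqrt(205)))) = sqrt(I*sqrt(37) + (820 + 4*I*sqrt(410))) = sqrt(820 + I*sqrt(37) + 4*I*sqrt(410))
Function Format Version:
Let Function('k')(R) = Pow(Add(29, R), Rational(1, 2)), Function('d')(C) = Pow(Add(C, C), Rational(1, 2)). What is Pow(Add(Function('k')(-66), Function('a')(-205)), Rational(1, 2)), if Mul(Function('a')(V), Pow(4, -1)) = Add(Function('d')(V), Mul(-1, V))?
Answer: Pow(Add(820, Mul(I, Pow(37, Rational(1, 2))), Mul(4, I, Pow(410, Rational(1, 2)))), Rational(1, 2)) ≈ Add(28.676, Mul(1.5183, I))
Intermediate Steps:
Function('d')(C) = Mul(Pow(2, Rational(1, 2)), Pow(C, Rational(1, 2))) (Function('d')(C) = Pow(Mul(2, C), Rational(1, 2)) = Mul(Pow(2, Rational(1, 2)), Pow(C, Rational(1, 2))))
Function('a')(V) = Add(Mul(-4, V), Mul(4, Pow(2, Rational(1, 2)), Pow(V, Rational(1, 2)))) (Function('a')(V) = Mul(4, Add(Mul(Pow(2, Rational(1, 2)), Pow(V, Rational(1, 2))), Mul(-1, V))) = Mul(4, Add(Mul(-1, V), Mul(Pow(2, Rational(1, 2)), Pow(V, Rational(1, 2))))) = Add(Mul(-4, V), Mul(4, Pow(2, Rational(1, 2)), Pow(V, Rational(1, 2)))))
Pow(Add(Function('k')(-66), Function('a')(-205)), Rational(1, 2)) = Pow(Add(Pow(Add(29, -66), Rational(1, 2)), Add(Mul(-4, -205), Mul(4, Pow(2, Rational(1, 2)), Pow(-205, Rational(1, 2))))), Rational(1, 2)) = Pow(Add(Pow(-37, Rational(1, 2)), Add(820, Mul(4, Pow(2, Rational(1, 2)), Mul(I, Pow(205, Rational(1, 2)))))), Rational(1, 2)) = Pow(Add(Mul(I, Pow(37, Rational(1, 2))), Add(820, Mul(4, I, Pow(410, Rational(1, 2))))), Rational(1, 2)) = Pow(Add(820, Mul(I, Pow(37, Rational(1, 2))), Mul(4, I, Pow(410, Rational(1, 2)))), Rational(1, 2))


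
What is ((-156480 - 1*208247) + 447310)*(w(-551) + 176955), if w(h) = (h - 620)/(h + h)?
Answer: 16104145895723/1102 ≈ 1.4614e+10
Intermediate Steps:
w(h) = (-620 + h)/(2*h) (w(h) = (-620 + h)/((2*h)) = (-620 + h)*(1/(2*h)) = (-620 + h)/(2*h))
((-156480 - 1*208247) + 447310)*(w(-551) + 176955) = ((-156480 - 1*208247) + 447310)*((1/2)*(-620 - 551)/(-551) + 176955) = ((-156480 - 208247) + 447310)*((1/2)*(-1/551)*(-1171) + 176955) = (-364727 + 447310)*(1171/1102 + 176955) = 82583*(195005581/1102) = 16104145895723/1102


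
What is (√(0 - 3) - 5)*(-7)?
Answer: 35 - 7*I*√3 ≈ 35.0 - 12.124*I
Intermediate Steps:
(√(0 - 3) - 5)*(-7) = (√(-3) - 5)*(-7) = (I*√3 - 5)*(-7) = (-5 + I*√3)*(-7) = 35 - 7*I*√3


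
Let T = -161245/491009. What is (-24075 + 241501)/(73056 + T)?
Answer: 106758122834/35870992259 ≈ 2.9762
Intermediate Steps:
T = -161245/491009 (T = -161245*1/491009 = -161245/491009 ≈ -0.32840)
(-24075 + 241501)/(73056 + T) = (-24075 + 241501)/(73056 - 161245/491009) = 217426/(35870992259/491009) = 217426*(491009/35870992259) = 106758122834/35870992259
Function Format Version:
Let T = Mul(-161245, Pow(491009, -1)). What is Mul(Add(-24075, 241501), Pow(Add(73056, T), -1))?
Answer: Rational(106758122834, 35870992259) ≈ 2.9762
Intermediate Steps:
T = Rational(-161245, 491009) (T = Mul(-161245, Rational(1, 491009)) = Rational(-161245, 491009) ≈ -0.32840)
Mul(Add(-24075, 241501), Pow(Add(73056, T), -1)) = Mul(Add(-24075, 241501), Pow(Add(73056, Rational(-161245, 491009)), -1)) = Mul(217426, Pow(Rational(35870992259, 491009), -1)) = Mul(217426, Rational(491009, 35870992259)) = Rational(106758122834, 35870992259)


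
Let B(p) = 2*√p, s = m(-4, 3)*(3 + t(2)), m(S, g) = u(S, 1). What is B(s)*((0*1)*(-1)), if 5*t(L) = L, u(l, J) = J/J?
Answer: 0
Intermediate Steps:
u(l, J) = 1
m(S, g) = 1
t(L) = L/5
s = 17/5 (s = 1*(3 + (⅕)*2) = 1*(3 + ⅖) = 1*(17/5) = 17/5 ≈ 3.4000)
B(s)*((0*1)*(-1)) = (2*√(17/5))*((0*1)*(-1)) = (2*(√85/5))*(0*(-1)) = (2*√85/5)*0 = 0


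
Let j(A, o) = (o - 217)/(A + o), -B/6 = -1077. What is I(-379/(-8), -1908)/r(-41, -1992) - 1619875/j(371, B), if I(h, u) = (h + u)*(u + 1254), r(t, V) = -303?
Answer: -896369813485/504596 ≈ -1.7764e+6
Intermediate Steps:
B = 6462 (B = -6*(-1077) = 6462)
I(h, u) = (1254 + u)*(h + u) (I(h, u) = (h + u)*(1254 + u) = (1254 + u)*(h + u))
j(A, o) = (-217 + o)/(A + o)
I(-379/(-8), -1908)/r(-41, -1992) - 1619875/j(371, B) = ((-1908)² + 1254*(-379/(-8)) + 1254*(-1908) - 379/(-8)*(-1908))/(-303) - 1619875*(371 + 6462)/(-217 + 6462) = (3640464 + 1254*(-379*(-⅛)) - 2392632 - 379*(-⅛)*(-1908))*(-1/303) - 1619875/(6245/6833) = (3640464 + 1254*(379/8) - 2392632 + (379/8)*(-1908))*(-1/303) - 1619875/((1/6833)*6245) = (3640464 + 237633/4 - 2392632 - 180783/2)*(-1/303) - 1619875/6245/6833 = (4867395/4)*(-1/303) - 1619875*6833/6245 = -1622465/404 - 2213721175/1249 = -896369813485/504596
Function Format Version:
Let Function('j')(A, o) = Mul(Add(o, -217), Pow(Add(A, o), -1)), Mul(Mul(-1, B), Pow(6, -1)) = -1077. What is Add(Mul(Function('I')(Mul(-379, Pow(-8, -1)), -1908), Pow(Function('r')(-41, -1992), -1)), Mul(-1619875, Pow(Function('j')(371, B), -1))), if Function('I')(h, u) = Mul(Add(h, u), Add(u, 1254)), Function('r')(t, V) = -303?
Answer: Rational(-896369813485, 504596) ≈ -1.7764e+6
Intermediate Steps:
B = 6462 (B = Mul(-6, -1077) = 6462)
Function('I')(h, u) = Mul(Add(1254, u), Add(h, u)) (Function('I')(h, u) = Mul(Add(h, u), Add(1254, u)) = Mul(Add(1254, u), Add(h, u)))
Function('j')(A, o) = Mul(Pow(Add(A, o), -1), Add(-217, o)) (Function('j')(A, o) = Mul(Add(-217, o), Pow(Add(A, o), -1)) = Mul(Pow(Add(A, o), -1), Add(-217, o)))
Add(Mul(Function('I')(Mul(-379, Pow(-8, -1)), -1908), Pow(Function('r')(-41, -1992), -1)), Mul(-1619875, Pow(Function('j')(371, B), -1))) = Add(Mul(Add(Pow(-1908, 2), Mul(1254, Mul(-379, Pow(-8, -1))), Mul(1254, -1908), Mul(Mul(-379, Pow(-8, -1)), -1908)), Pow(-303, -1)), Mul(-1619875, Pow(Mul(Pow(Add(371, 6462), -1), Add(-217, 6462)), -1))) = Add(Mul(Add(3640464, Mul(1254, Mul(-379, Rational(-1, 8))), -2392632, Mul(Mul(-379, Rational(-1, 8)), -1908)), Rational(-1, 303)), Mul(-1619875, Pow(Mul(Pow(6833, -1), 6245), -1))) = Add(Mul(Add(3640464, Mul(1254, Rational(379, 8)), -2392632, Mul(Rational(379, 8), -1908)), Rational(-1, 303)), Mul(-1619875, Pow(Mul(Rational(1, 6833), 6245), -1))) = Add(Mul(Add(3640464, Rational(237633, 4), -2392632, Rational(-180783, 2)), Rational(-1, 303)), Mul(-1619875, Pow(Rational(6245, 6833), -1))) = Add(Mul(Rational(4867395, 4), Rational(-1, 303)), Mul(-1619875, Rational(6833, 6245))) = Add(Rational(-1622465, 404), Rational(-2213721175, 1249)) = Rational(-896369813485, 504596)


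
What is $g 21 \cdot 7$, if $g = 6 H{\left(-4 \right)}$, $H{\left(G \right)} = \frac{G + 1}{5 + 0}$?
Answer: $- \frac{2646}{5} \approx -529.2$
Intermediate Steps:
$H{\left(G \right)} = \frac{1}{5} + \frac{G}{5}$ ($H{\left(G \right)} = \frac{1 + G}{5} = \left(1 + G\right) \frac{1}{5} = \frac{1}{5} + \frac{G}{5}$)
$g = - \frac{18}{5}$ ($g = 6 \left(\frac{1}{5} + \frac{1}{5} \left(-4\right)\right) = 6 \left(\frac{1}{5} - \frac{4}{5}\right) = 6 \left(- \frac{3}{5}\right) = - \frac{18}{5} \approx -3.6$)
$g 21 \cdot 7 = \left(- \frac{18}{5}\right) 21 \cdot 7 = \left(- \frac{378}{5}\right) 7 = - \frac{2646}{5}$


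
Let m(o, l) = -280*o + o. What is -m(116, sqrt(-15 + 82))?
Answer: 32364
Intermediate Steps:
m(o, l) = -279*o
-m(116, sqrt(-15 + 82)) = -(-279)*116 = -1*(-32364) = 32364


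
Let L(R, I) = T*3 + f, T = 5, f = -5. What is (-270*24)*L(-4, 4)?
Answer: -64800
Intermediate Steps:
L(R, I) = 10 (L(R, I) = 5*3 - 5 = 15 - 5 = 10)
(-270*24)*L(-4, 4) = -270*24*10 = -6480*10 = -64800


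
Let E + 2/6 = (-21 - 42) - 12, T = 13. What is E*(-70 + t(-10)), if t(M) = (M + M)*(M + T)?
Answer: 29380/3 ≈ 9793.3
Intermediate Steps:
E = -226/3 (E = -⅓ + ((-21 - 42) - 12) = -⅓ + (-63 - 12) = -⅓ - 75 = -226/3 ≈ -75.333)
t(M) = 2*M*(13 + M) (t(M) = (M + M)*(M + 13) = (2*M)*(13 + M) = 2*M*(13 + M))
E*(-70 + t(-10)) = -226*(-70 + 2*(-10)*(13 - 10))/3 = -226*(-70 + 2*(-10)*3)/3 = -226*(-70 - 60)/3 = -226/3*(-130) = 29380/3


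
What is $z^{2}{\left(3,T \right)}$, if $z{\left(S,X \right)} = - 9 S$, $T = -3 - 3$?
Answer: $729$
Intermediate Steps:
$T = -6$ ($T = -3 - 3 = -6$)
$z^{2}{\left(3,T \right)} = \left(\left(-9\right) 3\right)^{2} = \left(-27\right)^{2} = 729$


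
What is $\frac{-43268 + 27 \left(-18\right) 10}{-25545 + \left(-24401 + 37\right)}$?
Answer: $\frac{48128}{49909} \approx 0.96432$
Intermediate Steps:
$\frac{-43268 + 27 \left(-18\right) 10}{-25545 + \left(-24401 + 37\right)} = \frac{-43268 - 4860}{-25545 - 24364} = \frac{-43268 - 4860}{-49909} = \left(-48128\right) \left(- \frac{1}{49909}\right) = \frac{48128}{49909}$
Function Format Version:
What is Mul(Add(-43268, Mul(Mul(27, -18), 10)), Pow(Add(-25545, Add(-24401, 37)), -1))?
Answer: Rational(48128, 49909) ≈ 0.96432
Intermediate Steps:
Mul(Add(-43268, Mul(Mul(27, -18), 10)), Pow(Add(-25545, Add(-24401, 37)), -1)) = Mul(Add(-43268, Mul(-486, 10)), Pow(Add(-25545, -24364), -1)) = Mul(Add(-43268, -4860), Pow(-49909, -1)) = Mul(-48128, Rational(-1, 49909)) = Rational(48128, 49909)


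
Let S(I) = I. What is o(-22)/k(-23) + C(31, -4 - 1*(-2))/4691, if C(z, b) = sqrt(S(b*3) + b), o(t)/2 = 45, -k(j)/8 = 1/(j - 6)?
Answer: 1305/4 + 2*I*sqrt(2)/4691 ≈ 326.25 + 0.00060295*I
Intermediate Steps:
k(j) = -8/(-6 + j) (k(j) = -8/(j - 6) = -8/(-6 + j))
o(t) = 90 (o(t) = 2*45 = 90)
C(z, b) = 2*sqrt(b) (C(z, b) = sqrt(b*3 + b) = sqrt(3*b + b) = sqrt(4*b) = 2*sqrt(b))
o(-22)/k(-23) + C(31, -4 - 1*(-2))/4691 = 90/((-8/(-6 - 23))) + (2*sqrt(-4 - 1*(-2)))/4691 = 90/((-8/(-29))) + (2*sqrt(-4 + 2))*(1/4691) = 90/((-8*(-1/29))) + (2*sqrt(-2))*(1/4691) = 90/(8/29) + (2*(I*sqrt(2)))*(1/4691) = 90*(29/8) + (2*I*sqrt(2))*(1/4691) = 1305/4 + 2*I*sqrt(2)/4691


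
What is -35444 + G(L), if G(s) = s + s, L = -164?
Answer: -35772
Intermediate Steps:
G(s) = 2*s
-35444 + G(L) = -35444 + 2*(-164) = -35444 - 328 = -35772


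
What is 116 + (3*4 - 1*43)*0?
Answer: 116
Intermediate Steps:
116 + (3*4 - 1*43)*0 = 116 + (12 - 43)*0 = 116 - 31*0 = 116 + 0 = 116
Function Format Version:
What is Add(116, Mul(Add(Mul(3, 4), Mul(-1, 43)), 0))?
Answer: 116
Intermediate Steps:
Add(116, Mul(Add(Mul(3, 4), Mul(-1, 43)), 0)) = Add(116, Mul(Add(12, -43), 0)) = Add(116, Mul(-31, 0)) = Add(116, 0) = 116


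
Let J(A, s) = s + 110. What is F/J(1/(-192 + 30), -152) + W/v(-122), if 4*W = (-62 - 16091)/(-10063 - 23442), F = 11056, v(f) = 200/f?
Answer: -74106947993/281442000 ≈ -263.31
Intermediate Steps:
J(A, s) = 110 + s
W = 16153/134020 (W = ((-62 - 16091)/(-10063 - 23442))/4 = (-16153/(-33505))/4 = (-16153*(-1/33505))/4 = (¼)*(16153/33505) = 16153/134020 ≈ 0.12053)
F/J(1/(-192 + 30), -152) + W/v(-122) = 11056/(110 - 152) + 16153/(134020*((200/(-122)))) = 11056/(-42) + 16153/(134020*((200*(-1/122)))) = 11056*(-1/42) + 16153/(134020*(-100/61)) = -5528/21 + (16153/134020)*(-61/100) = -5528/21 - 985333/13402000 = -74106947993/281442000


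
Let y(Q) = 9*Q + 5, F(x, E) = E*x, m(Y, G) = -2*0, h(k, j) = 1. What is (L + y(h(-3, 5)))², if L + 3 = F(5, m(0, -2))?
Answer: 121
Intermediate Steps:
m(Y, G) = 0
y(Q) = 5 + 9*Q
L = -3 (L = -3 + 0*5 = -3 + 0 = -3)
(L + y(h(-3, 5)))² = (-3 + (5 + 9*1))² = (-3 + (5 + 9))² = (-3 + 14)² = 11² = 121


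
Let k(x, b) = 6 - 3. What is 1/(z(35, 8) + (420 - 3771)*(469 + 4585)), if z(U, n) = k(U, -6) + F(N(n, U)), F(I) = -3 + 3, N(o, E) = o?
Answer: -1/16935951 ≈ -5.9046e-8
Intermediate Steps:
F(I) = 0
k(x, b) = 3
z(U, n) = 3 (z(U, n) = 3 + 0 = 3)
1/(z(35, 8) + (420 - 3771)*(469 + 4585)) = 1/(3 + (420 - 3771)*(469 + 4585)) = 1/(3 - 3351*5054) = 1/(3 - 16935954) = 1/(-16935951) = -1/16935951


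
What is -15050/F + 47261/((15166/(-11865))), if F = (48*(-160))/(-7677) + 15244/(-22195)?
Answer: -2868837357955695/33762935933 ≈ -84970.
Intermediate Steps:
F = 17809804/56797005 (F = -7680*(-1/7677) + 15244*(-1/22195) = 2560/2559 - 15244/22195 = 17809804/56797005 ≈ 0.31357)
-15050/F + 47261/((15166/(-11865))) = -15050/17809804/56797005 + 47261/((15166/(-11865))) = -15050*56797005/17809804 + 47261/((15166*(-1/11865))) = -427397462625/8904902 + 47261/(-15166/11865) = -427397462625/8904902 + 47261*(-11865/15166) = -427397462625/8904902 - 560751765/15166 = -2868837357955695/33762935933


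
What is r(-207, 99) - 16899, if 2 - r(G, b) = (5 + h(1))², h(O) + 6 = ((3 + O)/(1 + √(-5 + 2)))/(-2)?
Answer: -33797/2 + 3*I*√3/2 ≈ -16899.0 + 2.5981*I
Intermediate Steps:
h(O) = -6 - (3 + O)/(2*(1 + I*√3)) (h(O) = -6 + ((3 + O)/(1 + √(-5 + 2)))/(-2) = -6 + ((3 + O)/(1 + √(-3)))*(-½) = -6 + ((3 + O)/(1 + I*√3))*(-½) = -6 - (3 + O)/(2*(1 + I*√3)))
r(G, b) = 2 - (-3/2 + I*√3/2)² (r(G, b) = 2 - (5 + (-51/8 - ⅛*1 + 3*I*√3/8 + (⅛)*I*1*√3))² = 2 - (5 + (-51/8 - ⅛ + 3*I*√3/8 + I*√3/8))² = 2 - (5 + (-13/2 + I*√3/2))² = 2 - (-3/2 + I*√3/2)²)
r(-207, 99) - 16899 = (½ + 3*I*√3/2) - 16899 = -33797/2 + 3*I*√3/2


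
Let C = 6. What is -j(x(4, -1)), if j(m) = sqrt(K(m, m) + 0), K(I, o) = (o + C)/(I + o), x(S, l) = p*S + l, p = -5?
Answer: -sqrt(70)/14 ≈ -0.59761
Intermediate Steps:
x(S, l) = l - 5*S (x(S, l) = -5*S + l = l - 5*S)
K(I, o) = (6 + o)/(I + o) (K(I, o) = (o + 6)/(I + o) = (6 + o)/(I + o))
j(m) = sqrt(2)*sqrt((6 + m)/m)/2 (j(m) = sqrt((6 + m)/(m + m) + 0) = sqrt((6 + m)/((2*m)) + 0) = sqrt((1/(2*m))*(6 + m) + 0) = sqrt((6 + m)/(2*m) + 0) = sqrt((6 + m)/(2*m)) = sqrt(2)*sqrt((6 + m)/m)/2)
-j(x(4, -1)) = -sqrt(2)*sqrt((6 + (-1 - 5*4))/(-1 - 5*4))/2 = -sqrt(2)*sqrt((6 + (-1 - 20))/(-1 - 20))/2 = -sqrt(2)*sqrt((6 - 21)/(-21))/2 = -sqrt(2)*sqrt(-1/21*(-15))/2 = -sqrt(2)*sqrt(5/7)/2 = -sqrt(2)*sqrt(35)/7/2 = -sqrt(70)/14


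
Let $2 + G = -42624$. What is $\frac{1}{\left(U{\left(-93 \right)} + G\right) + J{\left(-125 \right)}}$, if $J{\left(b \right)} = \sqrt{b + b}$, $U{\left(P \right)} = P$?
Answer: $- \frac{42719}{1824913211} - \frac{5 i \sqrt{10}}{1824913211} \approx -2.3409 \cdot 10^{-5} - 8.6642 \cdot 10^{-9} i$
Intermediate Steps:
$J{\left(b \right)} = \sqrt{2} \sqrt{b}$ ($J{\left(b \right)} = \sqrt{2 b} = \sqrt{2} \sqrt{b}$)
$G = -42626$ ($G = -2 - 42624 = -42626$)
$\frac{1}{\left(U{\left(-93 \right)} + G\right) + J{\left(-125 \right)}} = \frac{1}{\left(-93 - 42626\right) + \sqrt{2} \sqrt{-125}} = \frac{1}{-42719 + \sqrt{2} \cdot 5 i \sqrt{5}} = \frac{1}{-42719 + 5 i \sqrt{10}}$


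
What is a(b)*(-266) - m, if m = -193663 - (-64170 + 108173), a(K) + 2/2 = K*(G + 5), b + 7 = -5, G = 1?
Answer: 257084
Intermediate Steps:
b = -12 (b = -7 - 5 = -12)
a(K) = -1 + 6*K (a(K) = -1 + K*(1 + 5) = -1 + K*6 = -1 + 6*K)
m = -237666 (m = -193663 - 1*44003 = -193663 - 44003 = -237666)
a(b)*(-266) - m = (-1 + 6*(-12))*(-266) - 1*(-237666) = (-1 - 72)*(-266) + 237666 = -73*(-266) + 237666 = 19418 + 237666 = 257084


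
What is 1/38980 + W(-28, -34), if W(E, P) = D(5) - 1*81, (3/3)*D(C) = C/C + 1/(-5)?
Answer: -625239/7796 ≈ -80.200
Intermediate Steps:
D(C) = ⅘ (D(C) = C/C + 1/(-5) = 1 + 1*(-⅕) = 1 - ⅕ = ⅘)
W(E, P) = -401/5 (W(E, P) = ⅘ - 1*81 = ⅘ - 81 = -401/5)
1/38980 + W(-28, -34) = 1/38980 - 401/5 = -625239/7796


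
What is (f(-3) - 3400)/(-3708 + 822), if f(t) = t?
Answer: 3403/2886 ≈ 1.1791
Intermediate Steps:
(f(-3) - 3400)/(-3708 + 822) = (-3 - 3400)/(-3708 + 822) = -3403/(-2886) = -3403*(-1/2886) = 3403/2886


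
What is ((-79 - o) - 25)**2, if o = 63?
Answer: 27889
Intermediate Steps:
((-79 - o) - 25)**2 = ((-79 - 1*63) - 25)**2 = ((-79 - 63) - 25)**2 = (-142 - 25)**2 = (-167)**2 = 27889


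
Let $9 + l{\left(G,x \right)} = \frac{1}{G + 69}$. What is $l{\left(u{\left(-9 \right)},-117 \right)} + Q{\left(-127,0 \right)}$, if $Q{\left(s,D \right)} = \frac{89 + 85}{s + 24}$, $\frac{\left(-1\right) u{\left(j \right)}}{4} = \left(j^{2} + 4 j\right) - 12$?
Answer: $- \frac{69466}{6489} \approx -10.705$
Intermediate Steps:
$u{\left(j \right)} = 48 - 16 j - 4 j^{2}$ ($u{\left(j \right)} = - 4 \left(\left(j^{2} + 4 j\right) - 12\right) = - 4 \left(-12 + j^{2} + 4 j\right) = 48 - 16 j - 4 j^{2}$)
$Q{\left(s,D \right)} = \frac{174}{24 + s}$
$l{\left(G,x \right)} = -9 + \frac{1}{69 + G}$ ($l{\left(G,x \right)} = -9 + \frac{1}{G + 69} = -9 + \frac{1}{69 + G}$)
$l{\left(u{\left(-9 \right)},-117 \right)} + Q{\left(-127,0 \right)} = \frac{-620 - 9 \left(48 - -144 - 4 \left(-9\right)^{2}\right)}{69 - \left(-192 + 324\right)} + \frac{174}{24 - 127} = \frac{-620 - 9 \left(48 + 144 - 324\right)}{69 + \left(48 + 144 - 324\right)} + \frac{174}{-103} = \frac{-620 - 9 \left(48 + 144 - 324\right)}{69 + \left(48 + 144 - 324\right)} + 174 \left(- \frac{1}{103}\right) = \frac{-620 - -1188}{69 - 132} - \frac{174}{103} = \frac{-620 + 1188}{-63} - \frac{174}{103} = \left(- \frac{1}{63}\right) 568 - \frac{174}{103} = - \frac{568}{63} - \frac{174}{103} = - \frac{69466}{6489}$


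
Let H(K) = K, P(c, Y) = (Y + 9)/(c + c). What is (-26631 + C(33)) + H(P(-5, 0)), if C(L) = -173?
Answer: -268049/10 ≈ -26805.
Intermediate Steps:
P(c, Y) = (9 + Y)/(2*c) (P(c, Y) = (9 + Y)/((2*c)) = (9 + Y)*(1/(2*c)) = (9 + Y)/(2*c))
(-26631 + C(33)) + H(P(-5, 0)) = (-26631 - 173) + (½)*(9 + 0)/(-5) = -26804 + (½)*(-⅕)*9 = -26804 - 9/10 = -268049/10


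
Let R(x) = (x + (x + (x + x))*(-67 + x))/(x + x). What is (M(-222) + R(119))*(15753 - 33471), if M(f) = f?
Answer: 2542533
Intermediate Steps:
R(x) = (x + 3*x*(-67 + x))/(2*x) (R(x) = (x + (x + 2*x)*(-67 + x))/((2*x)) = (x + (3*x)*(-67 + x))*(1/(2*x)) = (x + 3*x*(-67 + x))*(1/(2*x)) = (x + 3*x*(-67 + x))/(2*x))
(M(-222) + R(119))*(15753 - 33471) = (-222 + (-100 + (3/2)*119))*(15753 - 33471) = (-222 + (-100 + 357/2))*(-17718) = (-222 + 157/2)*(-17718) = -287/2*(-17718) = 2542533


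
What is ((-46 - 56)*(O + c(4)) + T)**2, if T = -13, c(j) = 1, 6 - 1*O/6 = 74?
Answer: 1722333001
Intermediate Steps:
O = -408 (O = 36 - 6*74 = 36 - 444 = -408)
((-46 - 56)*(O + c(4)) + T)**2 = ((-46 - 56)*(-408 + 1) - 13)**2 = (-102*(-407) - 13)**2 = (41514 - 13)**2 = 41501**2 = 1722333001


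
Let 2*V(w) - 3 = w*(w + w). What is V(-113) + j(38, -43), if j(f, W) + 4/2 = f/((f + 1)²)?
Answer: 38841853/3042 ≈ 12769.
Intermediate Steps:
j(f, W) = -2 + f/(1 + f)² (j(f, W) = -2 + f/((f + 1)²) = -2 + f/((1 + f)²) = -2 + f/(1 + f)²)
V(w) = 3/2 + w² (V(w) = 3/2 + (w*(w + w))/2 = 3/2 + (w*(2*w))/2 = 3/2 + (2*w²)/2 = 3/2 + w²)
V(-113) + j(38, -43) = (3/2 + (-113)²) + (-2 + 38/(1 + 38)²) = (3/2 + 12769) + (-2 + 38/39²) = 25541/2 + (-2 + 38*(1/1521)) = 25541/2 + (-2 + 38/1521) = 25541/2 - 3004/1521 = 38841853/3042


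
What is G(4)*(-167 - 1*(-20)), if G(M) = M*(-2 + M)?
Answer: -1176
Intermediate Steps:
G(4)*(-167 - 1*(-20)) = (4*(-2 + 4))*(-167 - 1*(-20)) = (4*2)*(-167 + 20) = 8*(-147) = -1176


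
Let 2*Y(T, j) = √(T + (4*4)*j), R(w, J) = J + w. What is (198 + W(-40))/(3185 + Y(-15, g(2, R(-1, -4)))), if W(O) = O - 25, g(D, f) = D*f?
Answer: 48412/1159345 - 38*I*√7/1159345 ≈ 0.041758 - 8.672e-5*I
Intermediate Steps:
Y(T, j) = √(T + 16*j)/2 (Y(T, j) = √(T + (4*4)*j)/2 = √(T + 16*j)/2)
W(O) = -25 + O
(198 + W(-40))/(3185 + Y(-15, g(2, R(-1, -4)))) = (198 + (-25 - 40))/(3185 + √(-15 + 16*(2*(-4 - 1)))/2) = (198 - 65)/(3185 + √(-15 + 16*(2*(-5)))/2) = 133/(3185 + √(-15 + 16*(-10))/2) = 133/(3185 + √(-15 - 160)/2) = 133/(3185 + √(-175)/2) = 133/(3185 + (5*I*√7)/2) = 133/(3185 + 5*I*√7/2)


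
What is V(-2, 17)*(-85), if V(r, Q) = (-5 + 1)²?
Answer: -1360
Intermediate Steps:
V(r, Q) = 16 (V(r, Q) = (-4)² = 16)
V(-2, 17)*(-85) = 16*(-85) = -1360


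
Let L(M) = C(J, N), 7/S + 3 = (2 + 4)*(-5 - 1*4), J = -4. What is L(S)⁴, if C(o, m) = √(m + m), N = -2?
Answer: 16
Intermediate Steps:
S = -7/57 (S = 7/(-3 + (2 + 4)*(-5 - 1*4)) = 7/(-3 + 6*(-5 - 4)) = 7/(-3 + 6*(-9)) = 7/(-3 - 54) = 7/(-57) = 7*(-1/57) = -7/57 ≈ -0.12281)
C(o, m) = √2*√m (C(o, m) = √(2*m) = √2*√m)
L(M) = 2*I (L(M) = √2*√(-2) = √2*(I*√2) = 2*I)
L(S)⁴ = (2*I)⁴ = 16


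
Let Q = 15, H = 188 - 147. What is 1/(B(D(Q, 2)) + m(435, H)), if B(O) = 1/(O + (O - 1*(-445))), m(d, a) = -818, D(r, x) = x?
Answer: -449/367281 ≈ -0.0012225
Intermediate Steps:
H = 41
B(O) = 1/(445 + 2*O) (B(O) = 1/(O + (O + 445)) = 1/(O + (445 + O)) = 1/(445 + 2*O))
1/(B(D(Q, 2)) + m(435, H)) = 1/(1/(445 + 2*2) - 818) = 1/(1/(445 + 4) - 818) = 1/(1/449 - 818) = 1/(-367281/449) = -449/367281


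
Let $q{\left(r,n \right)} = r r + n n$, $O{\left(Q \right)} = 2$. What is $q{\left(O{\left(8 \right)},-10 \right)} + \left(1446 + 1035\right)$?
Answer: $2585$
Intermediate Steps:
$q{\left(r,n \right)} = n^{2} + r^{2}$ ($q{\left(r,n \right)} = r^{2} + n^{2} = n^{2} + r^{2}$)
$q{\left(O{\left(8 \right)},-10 \right)} + \left(1446 + 1035\right) = \left(\left(-10\right)^{2} + 2^{2}\right) + \left(1446 + 1035\right) = \left(100 + 4\right) + 2481 = 104 + 2481 = 2585$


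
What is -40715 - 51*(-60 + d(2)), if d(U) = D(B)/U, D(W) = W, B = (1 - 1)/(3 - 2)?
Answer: -37655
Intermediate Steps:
B = 0 (B = 0/1 = 0*1 = 0)
d(U) = 0 (d(U) = 0/U = 0)
-40715 - 51*(-60 + d(2)) = -40715 - 51*(-60 + 0) = -40715 - 51*(-60) = -40715 + 3060 = -37655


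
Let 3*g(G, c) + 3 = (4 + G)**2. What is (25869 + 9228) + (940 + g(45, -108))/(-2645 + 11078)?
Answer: 887924221/25299 ≈ 35097.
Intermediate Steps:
g(G, c) = -1 + (4 + G)**2/3
(25869 + 9228) + (940 + g(45, -108))/(-2645 + 11078) = (25869 + 9228) + (940 + (-1 + (4 + 45)**2/3))/(-2645 + 11078) = 35097 + (940 + (-1 + (1/3)*49**2))/8433 = 35097 + (940 + (-1 + (1/3)*2401))*(1/8433) = 35097 + (940 + (-1 + 2401/3))*(1/8433) = 35097 + (940 + 2398/3)*(1/8433) = 35097 + (5218/3)*(1/8433) = 35097 + 5218/25299 = 887924221/25299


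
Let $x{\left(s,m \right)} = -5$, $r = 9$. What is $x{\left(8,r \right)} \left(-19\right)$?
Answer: $95$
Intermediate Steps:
$x{\left(8,r \right)} \left(-19\right) = \left(-5\right) \left(-19\right) = 95$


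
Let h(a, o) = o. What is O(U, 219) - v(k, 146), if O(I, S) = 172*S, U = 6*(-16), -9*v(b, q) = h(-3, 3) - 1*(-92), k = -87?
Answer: 339107/9 ≈ 37679.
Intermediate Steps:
v(b, q) = -95/9 (v(b, q) = -(3 - 1*(-92))/9 = -(3 + 92)/9 = -⅑*95 = -95/9)
U = -96
O(U, 219) - v(k, 146) = 172*219 - 1*(-95/9) = 37668 + 95/9 = 339107/9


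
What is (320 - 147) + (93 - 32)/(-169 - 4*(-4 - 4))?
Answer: 23640/137 ≈ 172.55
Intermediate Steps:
(320 - 147) + (93 - 32)/(-169 - 4*(-4 - 4)) = 173 + 61/(-169 - 4*(-8)) = 173 + 61/(-169 + 32) = 173 + 61/(-137) = 173 + 61*(-1/137) = 173 - 61/137 = 23640/137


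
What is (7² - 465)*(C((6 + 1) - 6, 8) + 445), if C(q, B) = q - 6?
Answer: -183040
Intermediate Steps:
C(q, B) = -6 + q
(7² - 465)*(C((6 + 1) - 6, 8) + 445) = (7² - 465)*((-6 + ((6 + 1) - 6)) + 445) = (49 - 465)*((-6 + (7 - 6)) + 445) = -416*((-6 + 1) + 445) = -416*(-5 + 445) = -416*440 = -183040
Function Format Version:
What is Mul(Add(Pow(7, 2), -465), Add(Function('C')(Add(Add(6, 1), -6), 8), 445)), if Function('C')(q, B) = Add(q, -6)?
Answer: -183040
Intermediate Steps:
Function('C')(q, B) = Add(-6, q)
Mul(Add(Pow(7, 2), -465), Add(Function('C')(Add(Add(6, 1), -6), 8), 445)) = Mul(Add(Pow(7, 2), -465), Add(Add(-6, Add(Add(6, 1), -6)), 445)) = Mul(Add(49, -465), Add(Add(-6, Add(7, -6)), 445)) = Mul(-416, Add(Add(-6, 1), 445)) = Mul(-416, Add(-5, 445)) = Mul(-416, 440) = -183040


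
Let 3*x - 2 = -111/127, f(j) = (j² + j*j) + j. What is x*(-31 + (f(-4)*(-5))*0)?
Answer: -4433/381 ≈ -11.635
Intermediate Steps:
f(j) = j + 2*j² (f(j) = (j² + j²) + j = 2*j² + j = j + 2*j²)
x = 143/381 (x = ⅔ + (-111/127)/3 = ⅔ + (-111*1/127)/3 = ⅔ + (⅓)*(-111/127) = ⅔ - 37/127 = 143/381 ≈ 0.37533)
x*(-31 + (f(-4)*(-5))*0) = 143*(-31 + (-4*(1 + 2*(-4))*(-5))*0)/381 = 143*(-31 + (-4*(1 - 8)*(-5))*0)/381 = 143*(-31 + (-4*(-7)*(-5))*0)/381 = 143*(-31 + (28*(-5))*0)/381 = 143*(-31 - 140*0)/381 = 143*(-31 + 0)/381 = (143/381)*(-31) = -4433/381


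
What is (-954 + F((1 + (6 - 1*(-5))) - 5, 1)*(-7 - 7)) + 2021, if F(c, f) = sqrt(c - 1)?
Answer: 1067 - 14*sqrt(6) ≈ 1032.7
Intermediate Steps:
F(c, f) = sqrt(-1 + c)
(-954 + F((1 + (6 - 1*(-5))) - 5, 1)*(-7 - 7)) + 2021 = (-954 + sqrt(-1 + ((1 + (6 - 1*(-5))) - 5))*(-7 - 7)) + 2021 = (-954 + sqrt(-1 + ((1 + (6 + 5)) - 5))*(-14)) + 2021 = (-954 + sqrt(-1 + ((1 + 11) - 5))*(-14)) + 2021 = (-954 + sqrt(-1 + (12 - 5))*(-14)) + 2021 = (-954 + sqrt(-1 + 7)*(-14)) + 2021 = (-954 + sqrt(6)*(-14)) + 2021 = (-954 - 14*sqrt(6)) + 2021 = 1067 - 14*sqrt(6)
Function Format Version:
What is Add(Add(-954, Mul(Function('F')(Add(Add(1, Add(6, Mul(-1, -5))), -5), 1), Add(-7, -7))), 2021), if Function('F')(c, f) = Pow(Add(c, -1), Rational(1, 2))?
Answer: Add(1067, Mul(-14, Pow(6, Rational(1, 2)))) ≈ 1032.7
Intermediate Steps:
Function('F')(c, f) = Pow(Add(-1, c), Rational(1, 2))
Add(Add(-954, Mul(Function('F')(Add(Add(1, Add(6, Mul(-1, -5))), -5), 1), Add(-7, -7))), 2021) = Add(Add(-954, Mul(Pow(Add(-1, Add(Add(1, Add(6, Mul(-1, -5))), -5)), Rational(1, 2)), Add(-7, -7))), 2021) = Add(Add(-954, Mul(Pow(Add(-1, Add(Add(1, Add(6, 5)), -5)), Rational(1, 2)), -14)), 2021) = Add(Add(-954, Mul(Pow(Add(-1, Add(Add(1, 11), -5)), Rational(1, 2)), -14)), 2021) = Add(Add(-954, Mul(Pow(Add(-1, Add(12, -5)), Rational(1, 2)), -14)), 2021) = Add(Add(-954, Mul(Pow(Add(-1, 7), Rational(1, 2)), -14)), 2021) = Add(Add(-954, Mul(Pow(6, Rational(1, 2)), -14)), 2021) = Add(Add(-954, Mul(-14, Pow(6, Rational(1, 2)))), 2021) = Add(1067, Mul(-14, Pow(6, Rational(1, 2))))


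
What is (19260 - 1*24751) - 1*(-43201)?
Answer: 37710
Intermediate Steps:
(19260 - 1*24751) - 1*(-43201) = (19260 - 24751) + 43201 = -5491 + 43201 = 37710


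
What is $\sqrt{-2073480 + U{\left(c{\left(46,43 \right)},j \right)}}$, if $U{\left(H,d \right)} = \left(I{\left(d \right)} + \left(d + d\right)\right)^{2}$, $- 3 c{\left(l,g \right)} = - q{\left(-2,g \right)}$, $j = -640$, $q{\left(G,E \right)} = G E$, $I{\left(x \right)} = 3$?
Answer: $i \sqrt{442751} \approx 665.4 i$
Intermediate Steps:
$q{\left(G,E \right)} = E G$
$c{\left(l,g \right)} = - \frac{2 g}{3}$ ($c{\left(l,g \right)} = - \frac{\left(-1\right) g \left(-2\right)}{3} = - \frac{\left(-1\right) \left(- 2 g\right)}{3} = - \frac{2 g}{3}$)
$U{\left(H,d \right)} = \left(3 + 2 d\right)^{2}$ ($U{\left(H,d \right)} = \left(3 + \left(d + d\right)\right)^{2} = \left(3 + 2 d\right)^{2}$)
$\sqrt{-2073480 + U{\left(c{\left(46,43 \right)},j \right)}} = \sqrt{-2073480 + \left(3 + 2 \left(-640\right)\right)^{2}} = \sqrt{-2073480 + \left(3 - 1280\right)^{2}} = \sqrt{-2073480 + \left(-1277\right)^{2}} = \sqrt{-2073480 + 1630729} = \sqrt{-442751} = i \sqrt{442751}$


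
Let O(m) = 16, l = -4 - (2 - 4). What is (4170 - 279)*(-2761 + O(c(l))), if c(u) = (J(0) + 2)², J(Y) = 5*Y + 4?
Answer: -10680795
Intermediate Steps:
l = -2 (l = -4 - 1*(-2) = -4 + 2 = -2)
J(Y) = 4 + 5*Y
c(u) = 36 (c(u) = ((4 + 5*0) + 2)² = ((4 + 0) + 2)² = (4 + 2)² = 6² = 36)
(4170 - 279)*(-2761 + O(c(l))) = (4170 - 279)*(-2761 + 16) = 3891*(-2745) = -10680795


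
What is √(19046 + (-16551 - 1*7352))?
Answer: I*√4857 ≈ 69.692*I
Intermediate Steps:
√(19046 + (-16551 - 1*7352)) = √(19046 + (-16551 - 7352)) = √(19046 - 23903) = √(-4857) = I*√4857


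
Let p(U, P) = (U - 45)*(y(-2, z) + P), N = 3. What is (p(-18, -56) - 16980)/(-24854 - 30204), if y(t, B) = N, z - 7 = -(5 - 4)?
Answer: 13641/55058 ≈ 0.24776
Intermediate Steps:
z = 6 (z = 7 - (5 - 4) = 7 - 1*1 = 7 - 1 = 6)
y(t, B) = 3
p(U, P) = (-45 + U)*(3 + P) (p(U, P) = (U - 45)*(3 + P) = (-45 + U)*(3 + P))
(p(-18, -56) - 16980)/(-24854 - 30204) = ((-135 - 45*(-56) + 3*(-18) - 56*(-18)) - 16980)/(-24854 - 30204) = ((-135 + 2520 - 54 + 1008) - 16980)/(-55058) = (3339 - 16980)*(-1/55058) = -13641*(-1/55058) = 13641/55058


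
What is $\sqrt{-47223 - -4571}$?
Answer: $2 i \sqrt{10663} \approx 206.52 i$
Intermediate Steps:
$\sqrt{-47223 - -4571} = \sqrt{-47223 + 4571} = \sqrt{-42652} = 2 i \sqrt{10663}$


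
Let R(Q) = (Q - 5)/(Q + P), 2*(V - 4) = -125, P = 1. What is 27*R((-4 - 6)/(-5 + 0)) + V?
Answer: -171/2 ≈ -85.500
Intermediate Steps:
V = -117/2 (V = 4 + (½)*(-125) = 4 - 125/2 = -117/2 ≈ -58.500)
R(Q) = (-5 + Q)/(1 + Q) (R(Q) = (Q - 5)/(Q + 1) = (-5 + Q)/(1 + Q))
27*R((-4 - 6)/(-5 + 0)) + V = 27*((-5 + (-4 - 6)/(-5 + 0))/(1 + (-4 - 6)/(-5 + 0))) - 117/2 = 27*((-5 - 10/(-5))/(1 - 10/(-5))) - 117/2 = 27*((-5 - 10*(-⅕))/(1 - 10*(-⅕))) - 117/2 = 27*((-5 + 2)/(1 + 2)) - 117/2 = 27*(-3/3) - 117/2 = 27*((⅓)*(-3)) - 117/2 = 27*(-1) - 117/2 = -27 - 117/2 = -171/2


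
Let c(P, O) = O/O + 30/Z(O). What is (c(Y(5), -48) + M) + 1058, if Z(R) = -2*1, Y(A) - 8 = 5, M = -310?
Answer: 734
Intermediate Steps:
Y(A) = 13 (Y(A) = 8 + 5 = 13)
Z(R) = -2
c(P, O) = -14 (c(P, O) = O/O + 30/(-2) = 1 + 30*(-1/2) = 1 - 15 = -14)
(c(Y(5), -48) + M) + 1058 = (-14 - 310) + 1058 = -324 + 1058 = 734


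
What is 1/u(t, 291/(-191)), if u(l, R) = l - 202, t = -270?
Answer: -1/472 ≈ -0.0021186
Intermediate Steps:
u(l, R) = -202 + l
1/u(t, 291/(-191)) = 1/(-202 - 270) = 1/(-472) = -1/472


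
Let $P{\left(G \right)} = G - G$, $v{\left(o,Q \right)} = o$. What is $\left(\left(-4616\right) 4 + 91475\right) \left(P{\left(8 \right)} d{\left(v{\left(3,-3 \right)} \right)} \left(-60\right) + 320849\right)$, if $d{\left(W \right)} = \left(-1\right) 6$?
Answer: $23425506339$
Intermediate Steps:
$P{\left(G \right)} = 0$
$d{\left(W \right)} = -6$
$\left(\left(-4616\right) 4 + 91475\right) \left(P{\left(8 \right)} d{\left(v{\left(3,-3 \right)} \right)} \left(-60\right) + 320849\right) = \left(\left(-4616\right) 4 + 91475\right) \left(0 \left(-6\right) \left(-60\right) + 320849\right) = \left(-18464 + 91475\right) \left(0 \left(-60\right) + 320849\right) = 73011 \left(0 + 320849\right) = 73011 \cdot 320849 = 23425506339$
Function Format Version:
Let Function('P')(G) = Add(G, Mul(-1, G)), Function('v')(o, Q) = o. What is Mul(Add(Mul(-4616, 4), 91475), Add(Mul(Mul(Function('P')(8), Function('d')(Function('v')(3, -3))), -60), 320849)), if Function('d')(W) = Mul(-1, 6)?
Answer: 23425506339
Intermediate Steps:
Function('P')(G) = 0
Function('d')(W) = -6
Mul(Add(Mul(-4616, 4), 91475), Add(Mul(Mul(Function('P')(8), Function('d')(Function('v')(3, -3))), -60), 320849)) = Mul(Add(Mul(-4616, 4), 91475), Add(Mul(Mul(0, -6), -60), 320849)) = Mul(Add(-18464, 91475), Add(Mul(0, -60), 320849)) = Mul(73011, Add(0, 320849)) = Mul(73011, 320849) = 23425506339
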